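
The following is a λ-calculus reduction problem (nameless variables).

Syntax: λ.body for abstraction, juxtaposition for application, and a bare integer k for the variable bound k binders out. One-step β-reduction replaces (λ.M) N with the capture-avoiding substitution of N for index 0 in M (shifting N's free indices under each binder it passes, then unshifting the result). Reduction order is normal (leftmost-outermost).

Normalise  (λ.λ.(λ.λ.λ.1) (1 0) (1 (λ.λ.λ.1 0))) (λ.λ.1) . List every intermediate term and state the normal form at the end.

Answer: normal form = λ.λ.λ.λ.λ.λ.1 0  (in 4 steps)

Reduction:
  start: (λ.λ.(λ.λ.λ.1) (1 0) (1 (λ.λ.λ.1 0))) (λ.λ.1)
  step 1: λ.(λ.λ.λ.1) ((λ.λ.1) 0) ((λ.λ.1) (λ.λ.λ.1 0))
  step 2: λ.(λ.λ.1) ((λ.λ.1) (λ.λ.λ.1 0))
  step 3: λ.λ.(λ.λ.1) (λ.λ.λ.1 0)
  step 4: λ.λ.λ.λ.λ.λ.1 0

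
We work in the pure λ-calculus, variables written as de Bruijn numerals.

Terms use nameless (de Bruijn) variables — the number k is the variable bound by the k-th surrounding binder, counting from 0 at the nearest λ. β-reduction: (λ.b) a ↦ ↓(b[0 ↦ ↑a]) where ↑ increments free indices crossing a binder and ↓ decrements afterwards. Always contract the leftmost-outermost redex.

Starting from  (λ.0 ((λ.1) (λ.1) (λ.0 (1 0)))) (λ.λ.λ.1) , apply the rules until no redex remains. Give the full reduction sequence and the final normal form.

  start: (λ.0 ((λ.1) (λ.1) (λ.0 (1 0)))) (λ.λ.λ.1)
  →1  (λ.λ.λ.1) ((λ.λ.λ.λ.1) (λ.λ.λ.λ.1) (λ.0 ((λ.λ.λ.1) 0)))
  →2  λ.λ.1

Answer: normal form = λ.λ.1  (in 2 steps)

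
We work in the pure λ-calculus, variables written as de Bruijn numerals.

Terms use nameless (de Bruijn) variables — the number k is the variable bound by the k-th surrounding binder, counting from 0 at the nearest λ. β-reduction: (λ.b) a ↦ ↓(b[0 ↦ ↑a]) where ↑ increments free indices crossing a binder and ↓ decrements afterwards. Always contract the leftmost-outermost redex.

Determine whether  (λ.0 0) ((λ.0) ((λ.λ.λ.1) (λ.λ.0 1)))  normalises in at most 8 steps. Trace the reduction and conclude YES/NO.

  start: (λ.0 0) ((λ.0) ((λ.λ.λ.1) (λ.λ.0 1)))
  step 1: (λ.0) ((λ.λ.λ.1) (λ.λ.0 1)) ((λ.0) ((λ.λ.λ.1) (λ.λ.0 1)))
  step 2: (λ.λ.λ.1) (λ.λ.0 1) ((λ.0) ((λ.λ.λ.1) (λ.λ.0 1)))
  step 3: (λ.λ.1) ((λ.0) ((λ.λ.λ.1) (λ.λ.0 1)))
  step 4: λ.(λ.0) ((λ.λ.λ.1) (λ.λ.0 1))
  step 5: λ.(λ.λ.λ.1) (λ.λ.0 1)
  step 6: λ.λ.λ.1

Answer: YES — reaches normal form λ.λ.λ.1 in 6 ≤ 8 steps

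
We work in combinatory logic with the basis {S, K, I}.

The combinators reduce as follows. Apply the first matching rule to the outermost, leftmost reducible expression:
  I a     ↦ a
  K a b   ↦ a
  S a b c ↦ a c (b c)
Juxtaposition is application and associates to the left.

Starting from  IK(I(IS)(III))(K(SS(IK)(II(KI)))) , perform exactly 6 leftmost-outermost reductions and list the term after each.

  start: IK(I(IS)(III))(K(SS(IK)(II(KI))))
  →1  K(I(IS)(III))(K(SS(IK)(II(KI))))
  →2  I(IS)(III)
  →3  IS(III)
  →4  S(III)
  →5  S(II)
  →6  SI

Answer: after 6 steps: SI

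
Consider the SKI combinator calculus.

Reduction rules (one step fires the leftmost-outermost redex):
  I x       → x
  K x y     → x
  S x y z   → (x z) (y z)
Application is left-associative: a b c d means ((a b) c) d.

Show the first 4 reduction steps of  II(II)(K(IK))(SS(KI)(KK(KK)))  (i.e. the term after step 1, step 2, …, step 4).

Answer: after 4 steps: K(IK)(SS(KI)(KK(KK)))

Reduction:
  start: II(II)(K(IK))(SS(KI)(KK(KK)))
  →1  I(II)(K(IK))(SS(KI)(KK(KK)))
  →2  II(K(IK))(SS(KI)(KK(KK)))
  →3  I(K(IK))(SS(KI)(KK(KK)))
  →4  K(IK)(SS(KI)(KK(KK)))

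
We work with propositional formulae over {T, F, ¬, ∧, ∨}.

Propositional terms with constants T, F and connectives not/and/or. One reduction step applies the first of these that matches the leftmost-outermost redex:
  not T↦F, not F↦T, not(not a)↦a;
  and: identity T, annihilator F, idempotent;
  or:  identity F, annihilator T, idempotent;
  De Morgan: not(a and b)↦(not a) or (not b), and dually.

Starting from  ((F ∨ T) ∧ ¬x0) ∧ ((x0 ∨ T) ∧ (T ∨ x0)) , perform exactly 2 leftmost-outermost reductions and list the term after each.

  start: ((F ∨ T) ∧ ¬x0) ∧ ((x0 ∨ T) ∧ (T ∨ x0))
  →1  (T ∧ ¬x0) ∧ ((x0 ∨ T) ∧ (T ∨ x0))
  →2  ¬x0 ∧ ((x0 ∨ T) ∧ (T ∨ x0))

Answer: after 2 steps: ¬x0 ∧ ((x0 ∨ T) ∧ (T ∨ x0))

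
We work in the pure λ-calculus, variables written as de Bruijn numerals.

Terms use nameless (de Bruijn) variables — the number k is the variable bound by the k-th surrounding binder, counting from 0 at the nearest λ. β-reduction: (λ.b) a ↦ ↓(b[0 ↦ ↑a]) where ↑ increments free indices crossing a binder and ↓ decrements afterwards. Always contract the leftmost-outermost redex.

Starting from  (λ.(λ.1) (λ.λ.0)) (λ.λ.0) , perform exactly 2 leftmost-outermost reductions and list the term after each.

Answer: after 2 steps: λ.λ.0

Working:
  start: (λ.(λ.1) (λ.λ.0)) (λ.λ.0)
  →1  (λ.λ.λ.0) (λ.λ.0)
  →2  λ.λ.0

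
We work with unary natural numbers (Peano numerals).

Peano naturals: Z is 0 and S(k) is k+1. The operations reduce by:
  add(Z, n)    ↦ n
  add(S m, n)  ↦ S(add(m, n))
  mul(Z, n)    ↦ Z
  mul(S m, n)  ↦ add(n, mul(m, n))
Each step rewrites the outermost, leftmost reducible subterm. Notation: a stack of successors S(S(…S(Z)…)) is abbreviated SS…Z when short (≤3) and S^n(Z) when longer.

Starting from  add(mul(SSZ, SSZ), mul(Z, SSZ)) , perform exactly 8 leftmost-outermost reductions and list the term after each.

Answer: after 8 steps: S(S(add(S(add(SZ, mul(Z, SSZ))), mul(Z, SSZ))))

Derivation:
  start: add(mul(SSZ, SSZ), mul(Z, SSZ))
  →1  add(add(SSZ, mul(SZ, SSZ)), mul(Z, SSZ))
  →2  add(S(add(SZ, mul(SZ, SSZ))), mul(Z, SSZ))
  →3  S(add(add(SZ, mul(SZ, SSZ)), mul(Z, SSZ)))
  →4  S(add(S(add(Z, mul(SZ, SSZ))), mul(Z, SSZ)))
  →5  S(S(add(add(Z, mul(SZ, SSZ)), mul(Z, SSZ))))
  →6  S(S(add(mul(SZ, SSZ), mul(Z, SSZ))))
  →7  S(S(add(add(SSZ, mul(Z, SSZ)), mul(Z, SSZ))))
  →8  S(S(add(S(add(SZ, mul(Z, SSZ))), mul(Z, SSZ))))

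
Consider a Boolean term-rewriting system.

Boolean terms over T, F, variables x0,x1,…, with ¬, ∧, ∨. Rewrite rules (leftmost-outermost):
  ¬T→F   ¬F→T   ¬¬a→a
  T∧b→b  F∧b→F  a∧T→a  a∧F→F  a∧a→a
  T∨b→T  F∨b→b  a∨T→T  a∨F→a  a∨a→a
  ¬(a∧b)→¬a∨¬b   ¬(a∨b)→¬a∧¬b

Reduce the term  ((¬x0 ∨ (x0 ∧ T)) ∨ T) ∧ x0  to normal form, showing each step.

  start: ((¬x0 ∨ (x0 ∧ T)) ∨ T) ∧ x0
  →1  T ∧ x0
  →2  x0

Answer: normal form = x0  (in 2 steps)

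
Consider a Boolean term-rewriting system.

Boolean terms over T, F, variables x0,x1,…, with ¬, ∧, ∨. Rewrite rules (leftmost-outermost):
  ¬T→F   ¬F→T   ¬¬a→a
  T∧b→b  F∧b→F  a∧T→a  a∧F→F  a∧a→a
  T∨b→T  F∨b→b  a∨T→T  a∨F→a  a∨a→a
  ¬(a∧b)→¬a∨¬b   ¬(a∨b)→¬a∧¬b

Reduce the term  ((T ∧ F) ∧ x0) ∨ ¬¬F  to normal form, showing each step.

Answer: normal form = F  (in 4 steps)

Derivation:
  start: ((T ∧ F) ∧ x0) ∨ ¬¬F
  step 1: (F ∧ x0) ∨ ¬¬F
  step 2: F ∨ ¬¬F
  step 3: ¬¬F
  step 4: F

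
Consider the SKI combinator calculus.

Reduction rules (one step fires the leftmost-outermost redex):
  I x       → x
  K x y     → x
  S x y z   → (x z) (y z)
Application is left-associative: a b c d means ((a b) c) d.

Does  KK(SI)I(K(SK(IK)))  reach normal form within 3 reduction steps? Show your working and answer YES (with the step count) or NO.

Answer: YES — reaches normal form I in 2 ≤ 3 steps

Derivation:
  start: KK(SI)I(K(SK(IK)))
  →1  KI(K(SK(IK)))
  →2  I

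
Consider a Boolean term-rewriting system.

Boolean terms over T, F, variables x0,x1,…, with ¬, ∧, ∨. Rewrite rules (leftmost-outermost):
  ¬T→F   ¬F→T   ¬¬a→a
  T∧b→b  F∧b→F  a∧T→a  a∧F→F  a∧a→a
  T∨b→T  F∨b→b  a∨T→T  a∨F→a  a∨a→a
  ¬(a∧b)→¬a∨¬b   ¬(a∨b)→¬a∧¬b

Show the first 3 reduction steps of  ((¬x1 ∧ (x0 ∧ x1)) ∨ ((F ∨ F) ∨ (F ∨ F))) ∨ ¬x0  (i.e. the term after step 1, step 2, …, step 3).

Answer: after 3 steps: (¬x1 ∧ (x0 ∧ x1)) ∨ ¬x0

Working:
  start: ((¬x1 ∧ (x0 ∧ x1)) ∨ ((F ∨ F) ∨ (F ∨ F))) ∨ ¬x0
  →1  ((¬x1 ∧ (x0 ∧ x1)) ∨ (F ∨ F)) ∨ ¬x0
  →2  ((¬x1 ∧ (x0 ∧ x1)) ∨ F) ∨ ¬x0
  →3  (¬x1 ∧ (x0 ∧ x1)) ∨ ¬x0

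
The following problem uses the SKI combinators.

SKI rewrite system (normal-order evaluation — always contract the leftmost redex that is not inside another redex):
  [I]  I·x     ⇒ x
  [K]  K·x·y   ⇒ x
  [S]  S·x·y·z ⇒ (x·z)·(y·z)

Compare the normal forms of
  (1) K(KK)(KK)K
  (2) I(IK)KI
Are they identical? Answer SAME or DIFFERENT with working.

Term A:
  start: K(KK)(KK)K
  [1] KKK
  [2] K

Term B:
  start: I(IK)KI
  [1] IKKI
  [2] KKI
  [3] K

Answer: SAME — A ⇓ K, B ⇓ K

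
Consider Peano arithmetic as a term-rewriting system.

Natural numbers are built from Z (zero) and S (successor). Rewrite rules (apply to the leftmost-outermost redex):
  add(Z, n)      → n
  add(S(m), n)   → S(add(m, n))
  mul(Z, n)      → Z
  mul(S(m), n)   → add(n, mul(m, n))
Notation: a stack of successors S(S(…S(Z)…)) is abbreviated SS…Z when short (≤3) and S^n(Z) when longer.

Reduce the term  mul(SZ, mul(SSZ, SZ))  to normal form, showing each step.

  start: mul(SZ, mul(SSZ, SZ))
  step 1: add(mul(SSZ, SZ), mul(Z, mul(SSZ, SZ)))
  step 2: add(add(SZ, mul(SZ, SZ)), mul(Z, mul(SSZ, SZ)))
  step 3: add(S(add(Z, mul(SZ, SZ))), mul(Z, mul(SSZ, SZ)))
  step 4: S(add(add(Z, mul(SZ, SZ)), mul(Z, mul(SSZ, SZ))))
  step 5: S(add(mul(SZ, SZ), mul(Z, mul(SSZ, SZ))))
  step 6: S(add(add(SZ, mul(Z, SZ)), mul(Z, mul(SSZ, SZ))))
  step 7: S(add(S(add(Z, mul(Z, SZ))), mul(Z, mul(SSZ, SZ))))
  step 8: S(S(add(add(Z, mul(Z, SZ)), mul(Z, mul(SSZ, SZ)))))
  step 9: S(S(add(mul(Z, SZ), mul(Z, mul(SSZ, SZ)))))
  step 10: S(S(add(Z, mul(Z, mul(SSZ, SZ)))))
  step 11: S(S(mul(Z, mul(SSZ, SZ))))
  step 12: SSZ

Answer: normal form = SSZ  (in 12 steps)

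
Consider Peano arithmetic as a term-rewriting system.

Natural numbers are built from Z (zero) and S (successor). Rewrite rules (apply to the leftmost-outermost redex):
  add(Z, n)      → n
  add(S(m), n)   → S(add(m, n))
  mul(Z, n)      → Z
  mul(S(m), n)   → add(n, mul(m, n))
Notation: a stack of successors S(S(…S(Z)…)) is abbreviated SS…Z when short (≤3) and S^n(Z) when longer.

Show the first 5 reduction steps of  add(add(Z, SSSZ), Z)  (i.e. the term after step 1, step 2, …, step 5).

Answer: after 5 steps: SSSZ

Working:
  start: add(add(Z, SSSZ), Z)
  →1  add(SSSZ, Z)
  →2  S(add(SSZ, Z))
  →3  S(S(add(SZ, Z)))
  →4  S(S(S(add(Z, Z))))
  →5  SSSZ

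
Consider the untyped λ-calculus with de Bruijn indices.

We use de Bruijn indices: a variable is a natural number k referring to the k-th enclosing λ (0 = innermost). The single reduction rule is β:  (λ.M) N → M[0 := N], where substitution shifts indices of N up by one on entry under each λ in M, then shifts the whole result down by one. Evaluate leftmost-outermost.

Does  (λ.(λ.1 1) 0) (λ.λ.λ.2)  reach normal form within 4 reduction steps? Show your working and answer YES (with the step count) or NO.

Answer: YES — reaches normal form λ.λ.λ.λ.λ.2 in 3 ≤ 4 steps

Reduction:
  start: (λ.(λ.1 1) 0) (λ.λ.λ.2)
  step 1: (λ.(λ.λ.λ.2) (λ.λ.λ.2)) (λ.λ.λ.2)
  step 2: (λ.λ.λ.2) (λ.λ.λ.2)
  step 3: λ.λ.λ.λ.λ.2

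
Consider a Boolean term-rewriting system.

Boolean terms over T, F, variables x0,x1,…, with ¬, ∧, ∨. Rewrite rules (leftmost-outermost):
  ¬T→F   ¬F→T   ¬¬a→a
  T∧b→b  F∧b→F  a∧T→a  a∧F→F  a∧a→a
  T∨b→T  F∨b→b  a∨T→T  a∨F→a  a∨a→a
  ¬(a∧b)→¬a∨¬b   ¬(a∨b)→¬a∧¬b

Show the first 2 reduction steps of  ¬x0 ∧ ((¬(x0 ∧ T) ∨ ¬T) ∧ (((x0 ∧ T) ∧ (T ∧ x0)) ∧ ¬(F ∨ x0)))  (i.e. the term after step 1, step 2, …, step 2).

  start: ¬x0 ∧ ((¬(x0 ∧ T) ∨ ¬T) ∧ (((x0 ∧ T) ∧ (T ∧ x0)) ∧ ¬(F ∨ x0)))
  [1] ¬x0 ∧ (((¬x0 ∨ ¬T) ∨ ¬T) ∧ (((x0 ∧ T) ∧ (T ∧ x0)) ∧ ¬(F ∨ x0)))
  [2] ¬x0 ∧ (((¬x0 ∨ F) ∨ ¬T) ∧ (((x0 ∧ T) ∧ (T ∧ x0)) ∧ ¬(F ∨ x0)))

Answer: after 2 steps: ¬x0 ∧ (((¬x0 ∨ F) ∨ ¬T) ∧ (((x0 ∧ T) ∧ (T ∧ x0)) ∧ ¬(F ∨ x0)))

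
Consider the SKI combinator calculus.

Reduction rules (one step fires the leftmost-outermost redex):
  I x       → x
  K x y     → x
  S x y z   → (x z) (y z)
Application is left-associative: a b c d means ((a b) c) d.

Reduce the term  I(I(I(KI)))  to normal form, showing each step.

Answer: normal form = KI  (in 3 steps)

Working:
  start: I(I(I(KI)))
  →1  I(I(KI))
  →2  I(KI)
  →3  KI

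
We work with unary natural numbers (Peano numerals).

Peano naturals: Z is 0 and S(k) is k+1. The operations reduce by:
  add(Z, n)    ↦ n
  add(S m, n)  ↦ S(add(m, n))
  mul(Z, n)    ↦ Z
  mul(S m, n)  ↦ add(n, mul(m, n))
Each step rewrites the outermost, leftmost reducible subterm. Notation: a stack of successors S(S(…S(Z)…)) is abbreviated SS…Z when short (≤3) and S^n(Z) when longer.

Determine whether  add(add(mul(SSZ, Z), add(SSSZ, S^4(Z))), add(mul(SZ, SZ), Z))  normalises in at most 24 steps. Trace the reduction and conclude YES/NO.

  start: add(add(mul(SSZ, Z), add(SSSZ, S^4(Z))), add(mul(SZ, SZ), Z))
  →1  add(add(add(Z, mul(SZ, Z)), add(SSSZ, S^4(Z))), add(mul(SZ, SZ), Z))
  →2  add(add(mul(SZ, Z), add(SSSZ, S^4(Z))), add(mul(SZ, SZ), Z))
  →3  add(add(add(Z, mul(Z, Z)), add(SSSZ, S^4(Z))), add(mul(SZ, SZ), Z))
  →4  add(add(mul(Z, Z), add(SSSZ, S^4(Z))), add(mul(SZ, SZ), Z))
  →5  add(add(Z, add(SSSZ, S^4(Z))), add(mul(SZ, SZ), Z))
  →6  add(add(SSSZ, S^4(Z)), add(mul(SZ, SZ), Z))
  →7  add(S(add(SSZ, S^4(Z))), add(mul(SZ, SZ), Z))
  →8  S(add(add(SSZ, S^4(Z)), add(mul(SZ, SZ), Z)))
  →9  S(add(S(add(SZ, S^4(Z))), add(mul(SZ, SZ), Z)))
  →10  S(S(add(add(SZ, S^4(Z)), add(mul(SZ, SZ), Z))))
  →11  S(S(add(S(add(Z, S^4(Z))), add(mul(SZ, SZ), Z))))
  →12  S(S(S(add(add(Z, S^4(Z)), add(mul(SZ, SZ), Z)))))
  →13  S(S(S(add(S^4(Z), add(mul(SZ, SZ), Z)))))
  →14  S(S(S(S(add(SSSZ, add(mul(SZ, SZ), Z))))))
  →15  S(S(S(S(S(add(SSZ, add(mul(SZ, SZ), Z)))))))
  →16  S(S(S(S(S(S(add(SZ, add(mul(SZ, SZ), Z))))))))
  →17  S(S(S(S(S(S(S(add(Z, add(mul(SZ, SZ), Z)))))))))
  →18  S(S(S(S(S(S(S(add(mul(SZ, SZ), Z))))))))
  →19  S(S(S(S(S(S(S(add(add(SZ, mul(Z, SZ)), Z))))))))
  →20  S(S(S(S(S(S(S(add(S(add(Z, mul(Z, SZ))), Z))))))))
  →21  S(S(S(S(S(S(S(S(add(add(Z, mul(Z, SZ)), Z)))))))))
  →22  S(S(S(S(S(S(S(S(add(mul(Z, SZ), Z)))))))))
  →23  S(S(S(S(S(S(S(S(add(Z, Z)))))))))
  →24  S^8(Z)

Answer: YES — reaches normal form S^8(Z) in 24 ≤ 24 steps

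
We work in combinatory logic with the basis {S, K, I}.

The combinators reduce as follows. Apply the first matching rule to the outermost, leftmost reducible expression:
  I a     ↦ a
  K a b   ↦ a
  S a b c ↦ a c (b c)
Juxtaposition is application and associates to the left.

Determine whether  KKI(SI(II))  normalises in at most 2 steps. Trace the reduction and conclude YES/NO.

  start: KKI(SI(II))
  →1  K(SI(II))
  →2  K(SII)

Answer: YES — reaches normal form K(SII) in 2 ≤ 2 steps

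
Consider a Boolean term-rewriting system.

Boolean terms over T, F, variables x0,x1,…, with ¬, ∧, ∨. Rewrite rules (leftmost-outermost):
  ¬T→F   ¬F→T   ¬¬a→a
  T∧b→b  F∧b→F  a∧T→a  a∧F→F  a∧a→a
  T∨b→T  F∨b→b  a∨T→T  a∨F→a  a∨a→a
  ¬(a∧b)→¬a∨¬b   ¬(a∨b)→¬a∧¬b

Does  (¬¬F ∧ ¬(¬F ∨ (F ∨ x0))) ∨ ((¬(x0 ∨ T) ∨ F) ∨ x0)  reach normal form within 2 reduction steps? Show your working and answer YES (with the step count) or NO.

Answer: NO — after 2 steps the term is F ∨ ((¬(x0 ∨ T) ∨ F) ∨ x0), not yet normal

Working:
  start: (¬¬F ∧ ¬(¬F ∨ (F ∨ x0))) ∨ ((¬(x0 ∨ T) ∨ F) ∨ x0)
  →1  (F ∧ ¬(¬F ∨ (F ∨ x0))) ∨ ((¬(x0 ∨ T) ∨ F) ∨ x0)
  →2  F ∨ ((¬(x0 ∨ T) ∨ F) ∨ x0)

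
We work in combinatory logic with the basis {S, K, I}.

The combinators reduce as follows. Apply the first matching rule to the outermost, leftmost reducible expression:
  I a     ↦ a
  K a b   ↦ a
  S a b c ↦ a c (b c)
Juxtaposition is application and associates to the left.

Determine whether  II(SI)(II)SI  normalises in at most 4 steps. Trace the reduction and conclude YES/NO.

  start: II(SI)(II)SI
  [1] I(SI)(II)SI
  [2] SI(II)SI
  [3] IS(IIS)I
  [4] S(IIS)I

Answer: NO — after 4 steps the term is S(IIS)I, not yet normal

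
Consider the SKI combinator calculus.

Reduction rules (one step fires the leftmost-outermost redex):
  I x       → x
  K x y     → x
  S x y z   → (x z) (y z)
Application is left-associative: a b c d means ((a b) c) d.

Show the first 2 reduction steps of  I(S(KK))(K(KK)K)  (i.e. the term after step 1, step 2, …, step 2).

  start: I(S(KK))(K(KK)K)
  [1] S(KK)(K(KK)K)
  [2] S(KK)(KK)

Answer: after 2 steps: S(KK)(KK)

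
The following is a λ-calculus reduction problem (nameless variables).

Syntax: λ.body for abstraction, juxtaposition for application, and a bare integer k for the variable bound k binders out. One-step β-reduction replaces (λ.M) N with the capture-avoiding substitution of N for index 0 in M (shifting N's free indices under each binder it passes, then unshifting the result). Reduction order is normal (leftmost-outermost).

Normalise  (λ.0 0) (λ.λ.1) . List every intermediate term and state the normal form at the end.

  start: (λ.0 0) (λ.λ.1)
  →1  (λ.λ.1) (λ.λ.1)
  →2  λ.λ.λ.1

Answer: normal form = λ.λ.λ.1  (in 2 steps)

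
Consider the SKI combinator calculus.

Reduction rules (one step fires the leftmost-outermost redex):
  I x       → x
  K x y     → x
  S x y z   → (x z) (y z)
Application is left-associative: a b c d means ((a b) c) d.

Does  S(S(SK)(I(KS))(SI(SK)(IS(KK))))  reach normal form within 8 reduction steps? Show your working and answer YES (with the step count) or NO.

  start: S(S(SK)(I(KS))(SI(SK)(IS(KK))))
  →1  S(SK(SI(SK)(IS(KK)))(I(KS)(SI(SK)(IS(KK)))))
  →2  S(K(I(KS)(SI(SK)(IS(KK))))(SI(SK)(IS(KK))(I(KS)(SI(SK)(IS(KK))))))
  →3  S(I(KS)(SI(SK)(IS(KK))))
  →4  S(KS(SI(SK)(IS(KK))))
  →5  SS

Answer: YES — reaches normal form SS in 5 ≤ 8 steps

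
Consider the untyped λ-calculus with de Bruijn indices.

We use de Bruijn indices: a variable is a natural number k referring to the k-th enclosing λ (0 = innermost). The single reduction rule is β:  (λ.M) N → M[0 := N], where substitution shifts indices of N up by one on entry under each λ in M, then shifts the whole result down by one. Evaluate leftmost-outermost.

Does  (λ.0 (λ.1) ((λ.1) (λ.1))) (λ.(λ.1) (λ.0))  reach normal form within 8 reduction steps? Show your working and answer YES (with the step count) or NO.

Answer: YES — reaches normal form λ.0 in 5 ≤ 8 steps

Reduction:
  start: (λ.0 (λ.1) ((λ.1) (λ.1))) (λ.(λ.1) (λ.0))
  →1  (λ.(λ.1) (λ.0)) (λ.λ.(λ.1) (λ.0)) ((λ.λ.(λ.1) (λ.0)) (λ.λ.(λ.1) (λ.0)))
  →2  (λ.λ.λ.(λ.1) (λ.0)) (λ.0) ((λ.λ.(λ.1) (λ.0)) (λ.λ.(λ.1) (λ.0)))
  →3  (λ.λ.(λ.1) (λ.0)) ((λ.λ.(λ.1) (λ.0)) (λ.λ.(λ.1) (λ.0)))
  →4  λ.(λ.1) (λ.0)
  →5  λ.0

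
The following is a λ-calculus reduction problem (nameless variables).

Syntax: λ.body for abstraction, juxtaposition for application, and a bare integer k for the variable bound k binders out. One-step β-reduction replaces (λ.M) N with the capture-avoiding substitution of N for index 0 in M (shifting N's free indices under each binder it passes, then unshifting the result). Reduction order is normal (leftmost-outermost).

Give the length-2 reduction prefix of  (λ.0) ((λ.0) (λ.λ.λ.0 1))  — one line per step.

  start: (λ.0) ((λ.0) (λ.λ.λ.0 1))
  step 1: (λ.0) (λ.λ.λ.0 1)
  step 2: λ.λ.λ.0 1

Answer: after 2 steps: λ.λ.λ.0 1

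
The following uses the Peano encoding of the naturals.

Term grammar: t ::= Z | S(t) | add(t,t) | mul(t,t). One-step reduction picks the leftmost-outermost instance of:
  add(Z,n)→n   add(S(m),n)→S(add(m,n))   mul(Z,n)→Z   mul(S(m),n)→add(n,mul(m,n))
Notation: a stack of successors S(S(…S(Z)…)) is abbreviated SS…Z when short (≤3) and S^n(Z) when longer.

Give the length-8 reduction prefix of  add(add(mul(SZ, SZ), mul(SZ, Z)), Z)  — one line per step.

Answer: after 8 steps: S(add(add(Z, mul(Z, Z)), Z))

Derivation:
  start: add(add(mul(SZ, SZ), mul(SZ, Z)), Z)
  →1  add(add(add(SZ, mul(Z, SZ)), mul(SZ, Z)), Z)
  →2  add(add(S(add(Z, mul(Z, SZ))), mul(SZ, Z)), Z)
  →3  add(S(add(add(Z, mul(Z, SZ)), mul(SZ, Z))), Z)
  →4  S(add(add(add(Z, mul(Z, SZ)), mul(SZ, Z)), Z))
  →5  S(add(add(mul(Z, SZ), mul(SZ, Z)), Z))
  →6  S(add(add(Z, mul(SZ, Z)), Z))
  →7  S(add(mul(SZ, Z), Z))
  →8  S(add(add(Z, mul(Z, Z)), Z))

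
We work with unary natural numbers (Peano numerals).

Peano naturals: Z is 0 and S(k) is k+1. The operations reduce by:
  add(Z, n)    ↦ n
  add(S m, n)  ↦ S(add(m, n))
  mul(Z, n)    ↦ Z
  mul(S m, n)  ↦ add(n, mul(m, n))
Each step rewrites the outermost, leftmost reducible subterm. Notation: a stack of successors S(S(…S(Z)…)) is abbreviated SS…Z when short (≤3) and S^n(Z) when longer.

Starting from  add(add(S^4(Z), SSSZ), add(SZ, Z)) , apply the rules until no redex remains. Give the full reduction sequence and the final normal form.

  start: add(add(S^4(Z), SSSZ), add(SZ, Z))
  step 1: add(S(add(SSSZ, SSSZ)), add(SZ, Z))
  step 2: S(add(add(SSSZ, SSSZ), add(SZ, Z)))
  step 3: S(add(S(add(SSZ, SSSZ)), add(SZ, Z)))
  step 4: S(S(add(add(SSZ, SSSZ), add(SZ, Z))))
  step 5: S(S(add(S(add(SZ, SSSZ)), add(SZ, Z))))
  step 6: S(S(S(add(add(SZ, SSSZ), add(SZ, Z)))))
  step 7: S(S(S(add(S(add(Z, SSSZ)), add(SZ, Z)))))
  step 8: S(S(S(S(add(add(Z, SSSZ), add(SZ, Z))))))
  step 9: S(S(S(S(add(SSSZ, add(SZ, Z))))))
  step 10: S(S(S(S(S(add(SSZ, add(SZ, Z)))))))
  step 11: S(S(S(S(S(S(add(SZ, add(SZ, Z))))))))
  step 12: S(S(S(S(S(S(S(add(Z, add(SZ, Z)))))))))
  step 13: S(S(S(S(S(S(S(add(SZ, Z))))))))
  step 14: S(S(S(S(S(S(S(S(add(Z, Z)))))))))
  step 15: S^8(Z)

Answer: normal form = S^8(Z)  (in 15 steps)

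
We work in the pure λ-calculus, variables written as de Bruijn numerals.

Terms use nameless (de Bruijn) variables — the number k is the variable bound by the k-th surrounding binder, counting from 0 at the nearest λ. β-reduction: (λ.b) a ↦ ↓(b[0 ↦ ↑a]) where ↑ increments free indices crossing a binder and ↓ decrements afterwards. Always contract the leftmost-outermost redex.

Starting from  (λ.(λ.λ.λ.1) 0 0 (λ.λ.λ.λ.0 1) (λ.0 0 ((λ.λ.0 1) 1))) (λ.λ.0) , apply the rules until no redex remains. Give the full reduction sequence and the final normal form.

  start: (λ.(λ.λ.λ.1) 0 0 (λ.λ.λ.λ.0 1) (λ.0 0 ((λ.λ.0 1) 1))) (λ.λ.0)
  →1  (λ.λ.λ.1) (λ.λ.0) (λ.λ.0) (λ.λ.λ.λ.0 1) (λ.0 0 ((λ.λ.0 1) (λ.λ.0)))
  →2  (λ.λ.1) (λ.λ.0) (λ.λ.λ.λ.0 1) (λ.0 0 ((λ.λ.0 1) (λ.λ.0)))
  →3  (λ.λ.λ.0) (λ.λ.λ.λ.0 1) (λ.0 0 ((λ.λ.0 1) (λ.λ.0)))
  →4  (λ.λ.0) (λ.0 0 ((λ.λ.0 1) (λ.λ.0)))
  →5  λ.0

Answer: normal form = λ.0  (in 5 steps)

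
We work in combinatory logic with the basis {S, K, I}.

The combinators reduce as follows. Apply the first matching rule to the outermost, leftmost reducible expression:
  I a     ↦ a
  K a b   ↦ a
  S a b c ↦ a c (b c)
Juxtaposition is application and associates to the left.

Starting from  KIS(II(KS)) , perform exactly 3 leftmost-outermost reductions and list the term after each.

Answer: after 3 steps: I(KS)

Working:
  start: KIS(II(KS))
  [1] I(II(KS))
  [2] II(KS)
  [3] I(KS)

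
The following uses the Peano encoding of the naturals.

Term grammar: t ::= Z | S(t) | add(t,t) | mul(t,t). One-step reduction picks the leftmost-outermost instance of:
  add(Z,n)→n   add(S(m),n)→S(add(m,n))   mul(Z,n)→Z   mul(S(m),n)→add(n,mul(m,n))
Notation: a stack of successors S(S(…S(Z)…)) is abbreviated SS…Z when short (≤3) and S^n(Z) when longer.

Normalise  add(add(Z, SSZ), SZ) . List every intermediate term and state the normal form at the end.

  start: add(add(Z, SSZ), SZ)
  →1  add(SSZ, SZ)
  →2  S(add(SZ, SZ))
  →3  S(S(add(Z, SZ)))
  →4  SSSZ

Answer: normal form = SSSZ  (in 4 steps)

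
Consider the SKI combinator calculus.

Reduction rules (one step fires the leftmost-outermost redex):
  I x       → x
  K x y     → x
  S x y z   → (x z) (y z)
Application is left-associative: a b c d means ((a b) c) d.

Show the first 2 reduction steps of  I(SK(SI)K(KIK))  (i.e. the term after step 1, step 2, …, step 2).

Answer: after 2 steps: KK(SIK)(KIK)

Working:
  start: I(SK(SI)K(KIK))
  step 1: SK(SI)K(KIK)
  step 2: KK(SIK)(KIK)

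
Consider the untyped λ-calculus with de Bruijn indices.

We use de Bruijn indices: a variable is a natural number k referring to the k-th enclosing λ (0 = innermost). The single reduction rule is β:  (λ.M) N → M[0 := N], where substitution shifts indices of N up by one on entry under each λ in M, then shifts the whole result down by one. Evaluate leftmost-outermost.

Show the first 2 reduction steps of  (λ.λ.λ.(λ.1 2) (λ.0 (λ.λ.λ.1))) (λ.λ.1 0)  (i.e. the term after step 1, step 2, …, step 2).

  start: (λ.λ.λ.(λ.1 2) (λ.0 (λ.λ.λ.1))) (λ.λ.1 0)
  step 1: λ.λ.(λ.1 2) (λ.0 (λ.λ.λ.1))
  step 2: λ.λ.0 1

Answer: after 2 steps: λ.λ.0 1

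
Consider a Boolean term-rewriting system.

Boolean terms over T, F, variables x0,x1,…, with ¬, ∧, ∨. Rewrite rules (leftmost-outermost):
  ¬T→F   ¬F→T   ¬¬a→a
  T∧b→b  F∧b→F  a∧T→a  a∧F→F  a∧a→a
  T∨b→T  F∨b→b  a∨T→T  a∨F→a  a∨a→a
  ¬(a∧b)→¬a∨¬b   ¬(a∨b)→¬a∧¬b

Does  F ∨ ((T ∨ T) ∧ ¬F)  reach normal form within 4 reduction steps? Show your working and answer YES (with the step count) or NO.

  start: F ∨ ((T ∨ T) ∧ ¬F)
  step 1: (T ∨ T) ∧ ¬F
  step 2: T ∧ ¬F
  step 3: ¬F
  step 4: T

Answer: YES — reaches normal form T in 4 ≤ 4 steps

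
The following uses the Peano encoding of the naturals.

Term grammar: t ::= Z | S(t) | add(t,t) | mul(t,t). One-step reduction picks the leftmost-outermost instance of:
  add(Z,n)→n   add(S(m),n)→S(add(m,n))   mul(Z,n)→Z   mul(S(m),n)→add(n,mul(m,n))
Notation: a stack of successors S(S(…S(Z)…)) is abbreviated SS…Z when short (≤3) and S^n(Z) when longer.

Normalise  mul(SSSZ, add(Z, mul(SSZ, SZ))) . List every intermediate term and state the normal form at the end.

Answer: normal form = S^6(Z)  (in 37 steps)

Reduction:
  start: mul(SSSZ, add(Z, mul(SSZ, SZ)))
  step 1: add(add(Z, mul(SSZ, SZ)), mul(SSZ, add(Z, mul(SSZ, SZ))))
  step 2: add(mul(SSZ, SZ), mul(SSZ, add(Z, mul(SSZ, SZ))))
  step 3: add(add(SZ, mul(SZ, SZ)), mul(SSZ, add(Z, mul(SSZ, SZ))))
  step 4: add(S(add(Z, mul(SZ, SZ))), mul(SSZ, add(Z, mul(SSZ, SZ))))
  step 5: S(add(add(Z, mul(SZ, SZ)), mul(SSZ, add(Z, mul(SSZ, SZ)))))
  step 6: S(add(mul(SZ, SZ), mul(SSZ, add(Z, mul(SSZ, SZ)))))
  step 7: S(add(add(SZ, mul(Z, SZ)), mul(SSZ, add(Z, mul(SSZ, SZ)))))
  step 8: S(add(S(add(Z, mul(Z, SZ))), mul(SSZ, add(Z, mul(SSZ, SZ)))))
  step 9: S(S(add(add(Z, mul(Z, SZ)), mul(SSZ, add(Z, mul(SSZ, SZ))))))
  step 10: S(S(add(mul(Z, SZ), mul(SSZ, add(Z, mul(SSZ, SZ))))))
  step 11: S(S(add(Z, mul(SSZ, add(Z, mul(SSZ, SZ))))))
  step 12: S(S(mul(SSZ, add(Z, mul(SSZ, SZ)))))
  step 13: S(S(add(add(Z, mul(SSZ, SZ)), mul(SZ, add(Z, mul(SSZ, SZ))))))
  step 14: S(S(add(mul(SSZ, SZ), mul(SZ, add(Z, mul(SSZ, SZ))))))
  step 15: S(S(add(add(SZ, mul(SZ, SZ)), mul(SZ, add(Z, mul(SSZ, SZ))))))
  step 16: S(S(add(S(add(Z, mul(SZ, SZ))), mul(SZ, add(Z, mul(SSZ, SZ))))))
  step 17: S(S(S(add(add(Z, mul(SZ, SZ)), mul(SZ, add(Z, mul(SSZ, SZ)))))))
  step 18: S(S(S(add(mul(SZ, SZ), mul(SZ, add(Z, mul(SSZ, SZ)))))))
  step 19: S(S(S(add(add(SZ, mul(Z, SZ)), mul(SZ, add(Z, mul(SSZ, SZ)))))))
  step 20: S(S(S(add(S(add(Z, mul(Z, SZ))), mul(SZ, add(Z, mul(SSZ, SZ)))))))
  step 21: S(S(S(S(add(add(Z, mul(Z, SZ)), mul(SZ, add(Z, mul(SSZ, SZ))))))))
  step 22: S(S(S(S(add(mul(Z, SZ), mul(SZ, add(Z, mul(SSZ, SZ))))))))
  step 23: S(S(S(S(add(Z, mul(SZ, add(Z, mul(SSZ, SZ))))))))
  step 24: S(S(S(S(mul(SZ, add(Z, mul(SSZ, SZ)))))))
  step 25: S(S(S(S(add(add(Z, mul(SSZ, SZ)), mul(Z, add(Z, mul(SSZ, SZ))))))))
  step 26: S(S(S(S(add(mul(SSZ, SZ), mul(Z, add(Z, mul(SSZ, SZ))))))))
  step 27: S(S(S(S(add(add(SZ, mul(SZ, SZ)), mul(Z, add(Z, mul(SSZ, SZ))))))))
  step 28: S(S(S(S(add(S(add(Z, mul(SZ, SZ))), mul(Z, add(Z, mul(SSZ, SZ))))))))
  step 29: S(S(S(S(S(add(add(Z, mul(SZ, SZ)), mul(Z, add(Z, mul(SSZ, SZ)))))))))
  step 30: S(S(S(S(S(add(mul(SZ, SZ), mul(Z, add(Z, mul(SSZ, SZ)))))))))
  step 31: S(S(S(S(S(add(add(SZ, mul(Z, SZ)), mul(Z, add(Z, mul(SSZ, SZ)))))))))
  step 32: S(S(S(S(S(add(S(add(Z, mul(Z, SZ))), mul(Z, add(Z, mul(SSZ, SZ)))))))))
  step 33: S(S(S(S(S(S(add(add(Z, mul(Z, SZ)), mul(Z, add(Z, mul(SSZ, SZ))))))))))
  step 34: S(S(S(S(S(S(add(mul(Z, SZ), mul(Z, add(Z, mul(SSZ, SZ))))))))))
  step 35: S(S(S(S(S(S(add(Z, mul(Z, add(Z, mul(SSZ, SZ))))))))))
  step 36: S(S(S(S(S(S(mul(Z, add(Z, mul(SSZ, SZ)))))))))
  step 37: S^6(Z)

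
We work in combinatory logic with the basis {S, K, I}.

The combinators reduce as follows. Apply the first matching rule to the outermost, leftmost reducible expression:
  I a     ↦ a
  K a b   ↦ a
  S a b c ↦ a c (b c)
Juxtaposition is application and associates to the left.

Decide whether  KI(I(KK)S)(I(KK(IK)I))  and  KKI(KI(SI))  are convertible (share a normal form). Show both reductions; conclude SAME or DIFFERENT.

Term A:
  start: KI(I(KK)S)(I(KK(IK)I))
  [1] I(I(KK(IK)I))
  [2] I(KK(IK)I)
  [3] KK(IK)I
  [4] KI

Term B:
  start: KKI(KI(SI))
  [1] K(KI(SI))
  [2] KI

Answer: SAME — A ⇓ KI, B ⇓ KI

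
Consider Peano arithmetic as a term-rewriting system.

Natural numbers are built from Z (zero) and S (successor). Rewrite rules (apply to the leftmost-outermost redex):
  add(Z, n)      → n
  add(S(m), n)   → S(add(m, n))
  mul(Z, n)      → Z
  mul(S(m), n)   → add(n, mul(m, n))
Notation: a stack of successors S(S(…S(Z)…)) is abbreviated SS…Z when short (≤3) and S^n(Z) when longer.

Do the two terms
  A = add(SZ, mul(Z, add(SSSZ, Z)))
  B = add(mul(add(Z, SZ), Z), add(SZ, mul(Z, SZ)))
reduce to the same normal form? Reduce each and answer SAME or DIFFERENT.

Term A:
  start: add(SZ, mul(Z, add(SSSZ, Z)))
  step 1: S(add(Z, mul(Z, add(SSSZ, Z))))
  step 2: S(mul(Z, add(SSSZ, Z)))
  step 3: SZ

Term B:
  start: add(mul(add(Z, SZ), Z), add(SZ, mul(Z, SZ)))
  step 1: add(mul(SZ, Z), add(SZ, mul(Z, SZ)))
  step 2: add(add(Z, mul(Z, Z)), add(SZ, mul(Z, SZ)))
  step 3: add(mul(Z, Z), add(SZ, mul(Z, SZ)))
  step 4: add(Z, add(SZ, mul(Z, SZ)))
  step 5: add(SZ, mul(Z, SZ))
  step 6: S(add(Z, mul(Z, SZ)))
  step 7: S(mul(Z, SZ))
  step 8: SZ

Answer: SAME — A ⇓ SZ, B ⇓ SZ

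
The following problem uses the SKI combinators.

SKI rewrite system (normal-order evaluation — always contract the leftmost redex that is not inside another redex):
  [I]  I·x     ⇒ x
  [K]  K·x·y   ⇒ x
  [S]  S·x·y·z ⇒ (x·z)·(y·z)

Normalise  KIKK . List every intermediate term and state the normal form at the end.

Answer: normal form = K  (in 2 steps)

Reduction:
  start: KIKK
  [1] IK
  [2] K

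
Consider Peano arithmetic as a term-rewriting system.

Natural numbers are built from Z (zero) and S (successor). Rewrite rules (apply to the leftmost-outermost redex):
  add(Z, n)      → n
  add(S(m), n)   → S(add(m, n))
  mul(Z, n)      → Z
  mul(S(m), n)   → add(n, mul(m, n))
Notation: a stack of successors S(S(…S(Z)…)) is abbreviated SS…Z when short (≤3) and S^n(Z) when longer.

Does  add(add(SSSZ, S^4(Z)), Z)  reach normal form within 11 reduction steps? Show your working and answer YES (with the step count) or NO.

Answer: NO — after 11 steps the term is S(S(S(S(S(S(S(add(Z, Z)))))))), not yet normal

Reduction:
  start: add(add(SSSZ, S^4(Z)), Z)
  step 1: add(S(add(SSZ, S^4(Z))), Z)
  step 2: S(add(add(SSZ, S^4(Z)), Z))
  step 3: S(add(S(add(SZ, S^4(Z))), Z))
  step 4: S(S(add(add(SZ, S^4(Z)), Z)))
  step 5: S(S(add(S(add(Z, S^4(Z))), Z)))
  step 6: S(S(S(add(add(Z, S^4(Z)), Z))))
  step 7: S(S(S(add(S^4(Z), Z))))
  step 8: S(S(S(S(add(SSSZ, Z)))))
  step 9: S(S(S(S(S(add(SSZ, Z))))))
  step 10: S(S(S(S(S(S(add(SZ, Z)))))))
  step 11: S(S(S(S(S(S(S(add(Z, Z))))))))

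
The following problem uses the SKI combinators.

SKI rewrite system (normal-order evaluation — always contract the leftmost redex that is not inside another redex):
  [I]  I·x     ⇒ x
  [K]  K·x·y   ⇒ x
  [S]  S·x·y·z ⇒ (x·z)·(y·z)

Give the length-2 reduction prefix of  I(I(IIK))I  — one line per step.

Answer: after 2 steps: IIKI

Reduction:
  start: I(I(IIK))I
  [1] I(IIK)I
  [2] IIKI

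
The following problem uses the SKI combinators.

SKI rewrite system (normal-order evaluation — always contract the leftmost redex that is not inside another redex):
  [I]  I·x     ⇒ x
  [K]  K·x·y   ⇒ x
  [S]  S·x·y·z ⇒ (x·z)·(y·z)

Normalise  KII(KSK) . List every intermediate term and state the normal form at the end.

Answer: normal form = S  (in 3 steps)

Reduction:
  start: KII(KSK)
  →1  I(KSK)
  →2  KSK
  →3  S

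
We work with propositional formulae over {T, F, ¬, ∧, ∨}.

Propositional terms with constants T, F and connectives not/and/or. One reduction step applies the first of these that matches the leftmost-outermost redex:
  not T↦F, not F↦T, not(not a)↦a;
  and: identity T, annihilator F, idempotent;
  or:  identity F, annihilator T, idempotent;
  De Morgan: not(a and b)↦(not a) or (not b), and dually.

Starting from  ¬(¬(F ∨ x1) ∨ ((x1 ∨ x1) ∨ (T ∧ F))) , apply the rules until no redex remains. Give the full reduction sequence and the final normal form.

Answer: normal form = x1 ∧ ¬x1  (in 11 steps)

Derivation:
  start: ¬(¬(F ∨ x1) ∨ ((x1 ∨ x1) ∨ (T ∧ F)))
  [1] ¬¬(F ∨ x1) ∧ ¬((x1 ∨ x1) ∨ (T ∧ F))
  [2] (F ∨ x1) ∧ ¬((x1 ∨ x1) ∨ (T ∧ F))
  [3] x1 ∧ ¬((x1 ∨ x1) ∨ (T ∧ F))
  [4] x1 ∧ (¬(x1 ∨ x1) ∧ ¬(T ∧ F))
  [5] x1 ∧ ((¬x1 ∧ ¬x1) ∧ ¬(T ∧ F))
  [6] x1 ∧ (¬x1 ∧ ¬(T ∧ F))
  [7] x1 ∧ (¬x1 ∧ (¬T ∨ ¬F))
  [8] x1 ∧ (¬x1 ∧ (F ∨ ¬F))
  [9] x1 ∧ (¬x1 ∧ ¬F)
  [10] x1 ∧ (¬x1 ∧ T)
  [11] x1 ∧ ¬x1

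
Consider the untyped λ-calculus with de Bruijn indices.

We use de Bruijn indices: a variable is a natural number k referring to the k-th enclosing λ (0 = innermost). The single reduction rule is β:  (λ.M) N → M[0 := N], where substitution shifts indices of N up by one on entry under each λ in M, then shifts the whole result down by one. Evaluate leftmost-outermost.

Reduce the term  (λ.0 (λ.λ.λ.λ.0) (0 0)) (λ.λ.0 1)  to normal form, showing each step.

  start: (λ.0 (λ.λ.λ.λ.0) (0 0)) (λ.λ.0 1)
  step 1: (λ.λ.0 1) (λ.λ.λ.λ.0) ((λ.λ.0 1) (λ.λ.0 1))
  step 2: (λ.0 (λ.λ.λ.λ.0)) ((λ.λ.0 1) (λ.λ.0 1))
  step 3: (λ.λ.0 1) (λ.λ.0 1) (λ.λ.λ.λ.0)
  step 4: (λ.0 (λ.λ.0 1)) (λ.λ.λ.λ.0)
  step 5: (λ.λ.λ.λ.0) (λ.λ.0 1)
  step 6: λ.λ.λ.0

Answer: normal form = λ.λ.λ.0  (in 6 steps)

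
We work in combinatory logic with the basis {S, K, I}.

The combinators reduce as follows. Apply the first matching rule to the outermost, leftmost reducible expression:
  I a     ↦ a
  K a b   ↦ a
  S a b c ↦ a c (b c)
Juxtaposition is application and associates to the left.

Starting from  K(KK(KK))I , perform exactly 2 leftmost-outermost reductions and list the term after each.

Answer: after 2 steps: K

Working:
  start: K(KK(KK))I
  step 1: KK(KK)
  step 2: K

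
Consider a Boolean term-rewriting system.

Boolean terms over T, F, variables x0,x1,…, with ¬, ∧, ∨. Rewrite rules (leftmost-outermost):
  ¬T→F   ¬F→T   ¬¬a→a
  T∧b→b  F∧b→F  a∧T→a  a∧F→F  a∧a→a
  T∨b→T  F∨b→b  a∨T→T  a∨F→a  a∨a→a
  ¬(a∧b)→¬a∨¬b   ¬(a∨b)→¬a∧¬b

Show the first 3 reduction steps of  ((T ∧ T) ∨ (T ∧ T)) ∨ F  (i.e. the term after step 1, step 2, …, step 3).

  start: ((T ∧ T) ∨ (T ∧ T)) ∨ F
  →1  (T ∧ T) ∨ (T ∧ T)
  →2  T ∧ T
  →3  T

Answer: after 3 steps: T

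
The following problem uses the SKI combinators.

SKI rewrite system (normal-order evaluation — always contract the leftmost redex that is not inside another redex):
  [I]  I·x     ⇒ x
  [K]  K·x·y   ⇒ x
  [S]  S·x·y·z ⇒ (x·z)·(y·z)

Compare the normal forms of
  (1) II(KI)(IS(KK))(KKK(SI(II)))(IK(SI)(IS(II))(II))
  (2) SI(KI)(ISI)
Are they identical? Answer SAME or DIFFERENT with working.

Answer: SAME — A ⇓ SII, B ⇓ SII

Working:
Term A:
  start: II(KI)(IS(KK))(KKK(SI(II)))(IK(SI)(IS(II))(II))
  step 1: I(KI)(IS(KK))(KKK(SI(II)))(IK(SI)(IS(II))(II))
  step 2: KI(IS(KK))(KKK(SI(II)))(IK(SI)(IS(II))(II))
  step 3: I(KKK(SI(II)))(IK(SI)(IS(II))(II))
  step 4: KKK(SI(II))(IK(SI)(IS(II))(II))
  step 5: K(SI(II))(IK(SI)(IS(II))(II))
  step 6: SI(II)
  step 7: SII

Term B:
  start: SI(KI)(ISI)
  step 1: I(ISI)(KI(ISI))
  step 2: ISI(KI(ISI))
  step 3: SI(KI(ISI))
  step 4: SII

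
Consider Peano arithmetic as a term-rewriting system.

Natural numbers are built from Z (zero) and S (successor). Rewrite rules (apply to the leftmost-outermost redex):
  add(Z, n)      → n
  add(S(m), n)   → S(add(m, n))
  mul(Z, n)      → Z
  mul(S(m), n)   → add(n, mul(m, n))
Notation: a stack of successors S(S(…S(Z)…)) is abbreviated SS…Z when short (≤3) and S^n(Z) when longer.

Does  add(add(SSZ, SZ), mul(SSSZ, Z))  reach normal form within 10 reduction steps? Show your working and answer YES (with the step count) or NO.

  start: add(add(SSZ, SZ), mul(SSSZ, Z))
  →1  add(S(add(SZ, SZ)), mul(SSSZ, Z))
  →2  S(add(add(SZ, SZ), mul(SSSZ, Z)))
  →3  S(add(S(add(Z, SZ)), mul(SSSZ, Z)))
  →4  S(S(add(add(Z, SZ), mul(SSSZ, Z))))
  →5  S(S(add(SZ, mul(SSSZ, Z))))
  →6  S(S(S(add(Z, mul(SSSZ, Z)))))
  →7  S(S(S(mul(SSSZ, Z))))
  →8  S(S(S(add(Z, mul(SSZ, Z)))))
  →9  S(S(S(mul(SSZ, Z))))
  →10  S(S(S(add(Z, mul(SZ, Z)))))

Answer: NO — after 10 steps the term is S(S(S(add(Z, mul(SZ, Z))))), not yet normal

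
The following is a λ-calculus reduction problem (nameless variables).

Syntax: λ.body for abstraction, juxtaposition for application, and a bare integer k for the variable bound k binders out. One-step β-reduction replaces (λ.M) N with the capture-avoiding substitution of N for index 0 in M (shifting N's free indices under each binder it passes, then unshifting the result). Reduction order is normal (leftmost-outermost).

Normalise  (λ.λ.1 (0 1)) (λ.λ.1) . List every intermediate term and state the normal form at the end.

  start: (λ.λ.1 (0 1)) (λ.λ.1)
  [1] λ.(λ.λ.1) (0 (λ.λ.1))
  [2] λ.λ.1 (λ.λ.1)

Answer: normal form = λ.λ.1 (λ.λ.1)  (in 2 steps)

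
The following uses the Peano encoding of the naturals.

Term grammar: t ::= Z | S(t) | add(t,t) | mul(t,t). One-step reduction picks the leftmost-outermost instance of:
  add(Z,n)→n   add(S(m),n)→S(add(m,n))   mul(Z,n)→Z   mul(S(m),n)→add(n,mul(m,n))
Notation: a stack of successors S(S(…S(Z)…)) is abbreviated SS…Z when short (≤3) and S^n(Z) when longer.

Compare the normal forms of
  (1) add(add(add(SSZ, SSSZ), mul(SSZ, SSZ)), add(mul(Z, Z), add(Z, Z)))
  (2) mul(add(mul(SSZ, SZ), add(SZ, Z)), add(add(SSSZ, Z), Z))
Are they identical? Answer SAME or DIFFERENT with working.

Answer: SAME — A ⇓ S^9(Z), B ⇓ S^9(Z)

Working:
Term A:
  start: add(add(add(SSZ, SSSZ), mul(SSZ, SSZ)), add(mul(Z, Z), add(Z, Z)))
  [1] add(add(S(add(SZ, SSSZ)), mul(SSZ, SSZ)), add(mul(Z, Z), add(Z, Z)))
  [2] add(S(add(add(SZ, SSSZ), mul(SSZ, SSZ))), add(mul(Z, Z), add(Z, Z)))
  [3] S(add(add(add(SZ, SSSZ), mul(SSZ, SSZ)), add(mul(Z, Z), add(Z, Z))))
  [4] S(add(add(S(add(Z, SSSZ)), mul(SSZ, SSZ)), add(mul(Z, Z), add(Z, Z))))
  [5] S(add(S(add(add(Z, SSSZ), mul(SSZ, SSZ))), add(mul(Z, Z), add(Z, Z))))
  [6] S(S(add(add(add(Z, SSSZ), mul(SSZ, SSZ)), add(mul(Z, Z), add(Z, Z)))))
  [7] S(S(add(add(SSSZ, mul(SSZ, SSZ)), add(mul(Z, Z), add(Z, Z)))))
  [8] S(S(add(S(add(SSZ, mul(SSZ, SSZ))), add(mul(Z, Z), add(Z, Z)))))
  [9] S(S(S(add(add(SSZ, mul(SSZ, SSZ)), add(mul(Z, Z), add(Z, Z))))))
  [10] S(S(S(add(S(add(SZ, mul(SSZ, SSZ))), add(mul(Z, Z), add(Z, Z))))))
  [11] S(S(S(S(add(add(SZ, mul(SSZ, SSZ)), add(mul(Z, Z), add(Z, Z)))))))
  [12] S(S(S(S(add(S(add(Z, mul(SSZ, SSZ))), add(mul(Z, Z), add(Z, Z)))))))
  [13] S(S(S(S(S(add(add(Z, mul(SSZ, SSZ)), add(mul(Z, Z), add(Z, Z))))))))
  [14] S(S(S(S(S(add(mul(SSZ, SSZ), add(mul(Z, Z), add(Z, Z))))))))
  [15] S(S(S(S(S(add(add(SSZ, mul(SZ, SSZ)), add(mul(Z, Z), add(Z, Z))))))))
  [16] S(S(S(S(S(add(S(add(SZ, mul(SZ, SSZ))), add(mul(Z, Z), add(Z, Z))))))))
  [17] S(S(S(S(S(S(add(add(SZ, mul(SZ, SSZ)), add(mul(Z, Z), add(Z, Z)))))))))
  [18] S(S(S(S(S(S(add(S(add(Z, mul(SZ, SSZ))), add(mul(Z, Z), add(Z, Z)))))))))
  [19] S(S(S(S(S(S(S(add(add(Z, mul(SZ, SSZ)), add(mul(Z, Z), add(Z, Z))))))))))
  [20] S(S(S(S(S(S(S(add(mul(SZ, SSZ), add(mul(Z, Z), add(Z, Z))))))))))
  [21] S(S(S(S(S(S(S(add(add(SSZ, mul(Z, SSZ)), add(mul(Z, Z), add(Z, Z))))))))))
  [22] S(S(S(S(S(S(S(add(S(add(SZ, mul(Z, SSZ))), add(mul(Z, Z), add(Z, Z))))))))))
  [23] S(S(S(S(S(S(S(S(add(add(SZ, mul(Z, SSZ)), add(mul(Z, Z), add(Z, Z)))))))))))
  [24] S(S(S(S(S(S(S(S(add(S(add(Z, mul(Z, SSZ))), add(mul(Z, Z), add(Z, Z)))))))))))
  [25] S(S(S(S(S(S(S(S(S(add(add(Z, mul(Z, SSZ)), add(mul(Z, Z), add(Z, Z))))))))))))
  [26] S(S(S(S(S(S(S(S(S(add(mul(Z, SSZ), add(mul(Z, Z), add(Z, Z))))))))))))
  [27] S(S(S(S(S(S(S(S(S(add(Z, add(mul(Z, Z), add(Z, Z))))))))))))
  [28] S(S(S(S(S(S(S(S(S(add(mul(Z, Z), add(Z, Z)))))))))))
  [29] S(S(S(S(S(S(S(S(S(add(Z, add(Z, Z)))))))))))
  [30] S(S(S(S(S(S(S(S(S(add(Z, Z))))))))))
  [31] S^9(Z)

Term B:
  start: mul(add(mul(SSZ, SZ), add(SZ, Z)), add(add(SSSZ, Z), Z))
  [1] mul(add(add(SZ, mul(SZ, SZ)), add(SZ, Z)), add(add(SSSZ, Z), Z))
  [2] mul(add(S(add(Z, mul(SZ, SZ))), add(SZ, Z)), add(add(SSSZ, Z), Z))
  [3] mul(S(add(add(Z, mul(SZ, SZ)), add(SZ, Z))), add(add(SSSZ, Z), Z))
  [4] add(add(add(SSSZ, Z), Z), mul(add(add(Z, mul(SZ, SZ)), add(SZ, Z)), add(add(SSSZ, Z), Z)))
  [5] add(add(S(add(SSZ, Z)), Z), mul(add(add(Z, mul(SZ, SZ)), add(SZ, Z)), add(add(SSSZ, Z), Z)))
  [6] add(S(add(add(SSZ, Z), Z)), mul(add(add(Z, mul(SZ, SZ)), add(SZ, Z)), add(add(SSSZ, Z), Z)))
  [7] S(add(add(add(SSZ, Z), Z), mul(add(add(Z, mul(SZ, SZ)), add(SZ, Z)), add(add(SSSZ, Z), Z))))
  [8] S(add(add(S(add(SZ, Z)), Z), mul(add(add(Z, mul(SZ, SZ)), add(SZ, Z)), add(add(SSSZ, Z), Z))))
  [9] S(add(S(add(add(SZ, Z), Z)), mul(add(add(Z, mul(SZ, SZ)), add(SZ, Z)), add(add(SSSZ, Z), Z))))
  [10] S(S(add(add(add(SZ, Z), Z), mul(add(add(Z, mul(SZ, SZ)), add(SZ, Z)), add(add(SSSZ, Z), Z)))))
  [11] S(S(add(add(S(add(Z, Z)), Z), mul(add(add(Z, mul(SZ, SZ)), add(SZ, Z)), add(add(SSSZ, Z), Z)))))
  [12] S(S(add(S(add(add(Z, Z), Z)), mul(add(add(Z, mul(SZ, SZ)), add(SZ, Z)), add(add(SSSZ, Z), Z)))))
  [13] S(S(S(add(add(add(Z, Z), Z), mul(add(add(Z, mul(SZ, SZ)), add(SZ, Z)), add(add(SSSZ, Z), Z))))))
  [14] S(S(S(add(add(Z, Z), mul(add(add(Z, mul(SZ, SZ)), add(SZ, Z)), add(add(SSSZ, Z), Z))))))
  [15] S(S(S(add(Z, mul(add(add(Z, mul(SZ, SZ)), add(SZ, Z)), add(add(SSSZ, Z), Z))))))
  [16] S(S(S(mul(add(add(Z, mul(SZ, SZ)), add(SZ, Z)), add(add(SSSZ, Z), Z)))))
  [17] S(S(S(mul(add(mul(SZ, SZ), add(SZ, Z)), add(add(SSSZ, Z), Z)))))
  [18] S(S(S(mul(add(add(SZ, mul(Z, SZ)), add(SZ, Z)), add(add(SSSZ, Z), Z)))))
  [19] S(S(S(mul(add(S(add(Z, mul(Z, SZ))), add(SZ, Z)), add(add(SSSZ, Z), Z)))))
  [20] S(S(S(mul(S(add(add(Z, mul(Z, SZ)), add(SZ, Z))), add(add(SSSZ, Z), Z)))))
  [21] S(S(S(add(add(add(SSSZ, Z), Z), mul(add(add(Z, mul(Z, SZ)), add(SZ, Z)), add(add(SSSZ, Z), Z))))))
  [22] S(S(S(add(add(S(add(SSZ, Z)), Z), mul(add(add(Z, mul(Z, SZ)), add(SZ, Z)), add(add(SSSZ, Z), Z))))))
  [23] S(S(S(add(S(add(add(SSZ, Z), Z)), mul(add(add(Z, mul(Z, SZ)), add(SZ, Z)), add(add(SSSZ, Z), Z))))))
  [24] S(S(S(S(add(add(add(SSZ, Z), Z), mul(add(add(Z, mul(Z, SZ)), add(SZ, Z)), add(add(SSSZ, Z), Z)))))))
  [25] S(S(S(S(add(add(S(add(SZ, Z)), Z), mul(add(add(Z, mul(Z, SZ)), add(SZ, Z)), add(add(SSSZ, Z), Z)))))))
  [26] S(S(S(S(add(S(add(add(SZ, Z), Z)), mul(add(add(Z, mul(Z, SZ)), add(SZ, Z)), add(add(SSSZ, Z), Z)))))))
  [27] S(S(S(S(S(add(add(add(SZ, Z), Z), mul(add(add(Z, mul(Z, SZ)), add(SZ, Z)), add(add(SSSZ, Z), Z))))))))
  [28] S(S(S(S(S(add(add(S(add(Z, Z)), Z), mul(add(add(Z, mul(Z, SZ)), add(SZ, Z)), add(add(SSSZ, Z), Z))))))))
  [29] S(S(S(S(S(add(S(add(add(Z, Z), Z)), mul(add(add(Z, mul(Z, SZ)), add(SZ, Z)), add(add(SSSZ, Z), Z))))))))
  [30] S(S(S(S(S(S(add(add(add(Z, Z), Z), mul(add(add(Z, mul(Z, SZ)), add(SZ, Z)), add(add(SSSZ, Z), Z)))))))))
  [31] S(S(S(S(S(S(add(add(Z, Z), mul(add(add(Z, mul(Z, SZ)), add(SZ, Z)), add(add(SSSZ, Z), Z)))))))))
  [32] S(S(S(S(S(S(add(Z, mul(add(add(Z, mul(Z, SZ)), add(SZ, Z)), add(add(SSSZ, Z), Z)))))))))
  [33] S(S(S(S(S(S(mul(add(add(Z, mul(Z, SZ)), add(SZ, Z)), add(add(SSSZ, Z), Z))))))))
  [34] S(S(S(S(S(S(mul(add(mul(Z, SZ), add(SZ, Z)), add(add(SSSZ, Z), Z))))))))
  [35] S(S(S(S(S(S(mul(add(Z, add(SZ, Z)), add(add(SSSZ, Z), Z))))))))
  [36] S(S(S(S(S(S(mul(add(SZ, Z), add(add(SSSZ, Z), Z))))))))
  [37] S(S(S(S(S(S(mul(S(add(Z, Z)), add(add(SSSZ, Z), Z))))))))
  [38] S(S(S(S(S(S(add(add(add(SSSZ, Z), Z), mul(add(Z, Z), add(add(SSSZ, Z), Z)))))))))
  [39] S(S(S(S(S(S(add(add(S(add(SSZ, Z)), Z), mul(add(Z, Z), add(add(SSSZ, Z), Z)))))))))
  [40] S(S(S(S(S(S(add(S(add(add(SSZ, Z), Z)), mul(add(Z, Z), add(add(SSSZ, Z), Z)))))))))
  [41] S(S(S(S(S(S(S(add(add(add(SSZ, Z), Z), mul(add(Z, Z), add(add(SSSZ, Z), Z))))))))))
  [42] S(S(S(S(S(S(S(add(add(S(add(SZ, Z)), Z), mul(add(Z, Z), add(add(SSSZ, Z), Z))))))))))
  [43] S(S(S(S(S(S(S(add(S(add(add(SZ, Z), Z)), mul(add(Z, Z), add(add(SSSZ, Z), Z))))))))))
  [44] S(S(S(S(S(S(S(S(add(add(add(SZ, Z), Z), mul(add(Z, Z), add(add(SSSZ, Z), Z)))))))))))
  [45] S(S(S(S(S(S(S(S(add(add(S(add(Z, Z)), Z), mul(add(Z, Z), add(add(SSSZ, Z), Z)))))))))))
  [46] S(S(S(S(S(S(S(S(add(S(add(add(Z, Z), Z)), mul(add(Z, Z), add(add(SSSZ, Z), Z)))))))))))
  [47] S(S(S(S(S(S(S(S(S(add(add(add(Z, Z), Z), mul(add(Z, Z), add(add(SSSZ, Z), Z))))))))))))
  [48] S(S(S(S(S(S(S(S(S(add(add(Z, Z), mul(add(Z, Z), add(add(SSSZ, Z), Z))))))))))))
  [49] S(S(S(S(S(S(S(S(S(add(Z, mul(add(Z, Z), add(add(SSSZ, Z), Z))))))))))))
  [50] S(S(S(S(S(S(S(S(S(mul(add(Z, Z), add(add(SSSZ, Z), Z)))))))))))
  [51] S(S(S(S(S(S(S(S(S(mul(Z, add(add(SSSZ, Z), Z)))))))))))
  [52] S^9(Z)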